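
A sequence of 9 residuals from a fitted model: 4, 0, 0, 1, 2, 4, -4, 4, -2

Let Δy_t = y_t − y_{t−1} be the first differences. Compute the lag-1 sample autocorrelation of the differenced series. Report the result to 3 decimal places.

-0.675

First differences Δy: -4, 0, 1, 1, 2, -8, 8, -6
Mean of differences = -0.7500
Numerator Σ(Δy_t−Δȳ)(Δy_{t+1}−Δȳ) = -122.5625
Denominator Σ(Δy_t−Δȳ)² = 181.5000
r_1(Δy) = -122.5625 / 181.5000 = -0.675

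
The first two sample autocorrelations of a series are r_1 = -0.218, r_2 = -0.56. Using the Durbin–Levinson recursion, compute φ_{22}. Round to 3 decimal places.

φ_{22} = (r_2 − r_1²) / (1 − r_1²)
r_1² = (-0.218)² = 0.047524
Numerator = -0.56 − 0.0475 = -0.6075; denominator = 1 − 0.0475 = 0.9525
φ_{22} = -0.6075 / 0.9525 = -0.638

-0.638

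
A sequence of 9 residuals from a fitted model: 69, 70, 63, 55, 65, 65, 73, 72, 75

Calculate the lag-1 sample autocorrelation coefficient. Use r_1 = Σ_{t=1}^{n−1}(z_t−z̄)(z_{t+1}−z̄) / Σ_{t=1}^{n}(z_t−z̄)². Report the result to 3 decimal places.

0.429

Mean z̄ = (69 + 70 + 63 + 55 + 65 + 65 + 73 + 72 + 75)/9 = 67.4444
Numerator Σ_{t=1}^{8}(z_t−z̄)(z_{t+1}−z̄) = 130.4691
Denominator Σ(z_t−z̄)² = 304.2222
r_1 = 130.4691 / 304.2222 = 0.429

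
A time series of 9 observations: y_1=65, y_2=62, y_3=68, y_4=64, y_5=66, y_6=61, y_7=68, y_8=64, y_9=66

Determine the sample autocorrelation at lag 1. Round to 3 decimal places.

-0.709

Mean ȳ = (65 + 62 + 68 + 64 + 66 + 61 + 68 + 64 + 66)/9 = 64.8889
Numerator Σ_{t=1}^{8}(y_t−ȳ)(y_{t+1}−ȳ) = -33.2346
Denominator Σ(y_t−ȳ)² = 46.8889
r_1 = -33.2346 / 46.8889 = -0.709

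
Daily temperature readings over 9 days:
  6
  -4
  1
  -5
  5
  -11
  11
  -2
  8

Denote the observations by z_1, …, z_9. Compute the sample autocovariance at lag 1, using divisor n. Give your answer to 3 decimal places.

Mean z̄ = (6 − 4 + 1 − 5 + 5 − 11 + 11 − 2 + 8)/9 = 1.0000
Σ_{t=1}^{8}(z_t−z̄)(z_{t+1}−z̄) = -268.0000
γ_1 = -268.0000 / 9 = -29.778

-29.778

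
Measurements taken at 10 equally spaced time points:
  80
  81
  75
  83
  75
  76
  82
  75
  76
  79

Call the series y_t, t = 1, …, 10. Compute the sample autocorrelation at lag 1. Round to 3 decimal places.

Mean ȳ = (80 + 81 + 75 + 83 + 75 + 76 + 82 + 75 + 76 + 79)/10 = 78.2000
Numerator Σ_{t=1}^{9}(y_t−ȳ)(y_{t+1}−ȳ) = -42.8400
Denominator Σ(y_t−ȳ)² = 89.6000
r_1 = -42.8400 / 89.6000 = -0.478

-0.478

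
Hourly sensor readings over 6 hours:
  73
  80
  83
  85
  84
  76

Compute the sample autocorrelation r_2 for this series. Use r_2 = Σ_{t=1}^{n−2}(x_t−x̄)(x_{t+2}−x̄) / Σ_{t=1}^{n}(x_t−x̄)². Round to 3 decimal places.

-0.265

Mean x̄ = (73 + 80 + 83 + 85 + 84 + 76)/6 = 80.1667
Deviations from mean: -7.1667, -0.1667, 2.8333, 4.8333, 3.8333, -4.1667
Numerator Σ_{t=1}^{4}(x_t−x̄)(x_{t+2}−x̄) = -30.3889
Denominator Σ(x_t−x̄)² = 114.8333
r_2 = -30.3889 / 114.8333 = -0.265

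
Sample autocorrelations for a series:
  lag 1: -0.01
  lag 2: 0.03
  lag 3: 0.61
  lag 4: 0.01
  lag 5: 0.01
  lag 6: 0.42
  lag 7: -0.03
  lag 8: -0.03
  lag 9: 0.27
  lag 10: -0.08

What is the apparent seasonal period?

The largest autocorrelation is r_3 = 0.61, with weaker echoes at lags 6 (0.42) and 9 (0.27); the remaining lags stay at or below 0.03.
The dominant spike at lag 3 indicates a seasonal period of 3.

3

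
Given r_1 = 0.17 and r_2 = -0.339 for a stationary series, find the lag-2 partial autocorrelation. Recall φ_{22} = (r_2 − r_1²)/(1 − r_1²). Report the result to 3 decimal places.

-0.379

φ_{22} = (r_2 − r_1²) / (1 − r_1²)
r_1² = (0.17)² = 0.0289
Numerator = -0.339 − 0.0289 = -0.3679; denominator = 1 − 0.0289 = 0.9711
φ_{22} = -0.3679 / 0.9711 = -0.379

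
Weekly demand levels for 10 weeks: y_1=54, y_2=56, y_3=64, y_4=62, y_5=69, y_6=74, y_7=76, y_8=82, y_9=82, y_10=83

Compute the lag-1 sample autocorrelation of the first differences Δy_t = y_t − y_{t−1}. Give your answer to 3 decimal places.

-0.547

First differences Δy: 2, 8, -2, 7, 5, 2, 6, 0, 1
Mean of differences = 3.2222
Numerator Σ(Δy_t−Δȳ)(Δy_{t+1}−Δȳ) = -51.1605
Denominator Σ(Δy_t−Δȳ)² = 93.5556
r_1(Δy) = -51.1605 / 93.5556 = -0.547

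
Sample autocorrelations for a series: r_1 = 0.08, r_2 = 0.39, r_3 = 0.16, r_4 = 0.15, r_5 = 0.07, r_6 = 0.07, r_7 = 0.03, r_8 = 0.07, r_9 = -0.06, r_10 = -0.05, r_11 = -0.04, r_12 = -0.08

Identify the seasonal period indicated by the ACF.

2

The largest autocorrelation is r_2 = 0.39; the remaining lags stay at or below 0.16.
The dominant spike at lag 2 indicates a seasonal period of 2.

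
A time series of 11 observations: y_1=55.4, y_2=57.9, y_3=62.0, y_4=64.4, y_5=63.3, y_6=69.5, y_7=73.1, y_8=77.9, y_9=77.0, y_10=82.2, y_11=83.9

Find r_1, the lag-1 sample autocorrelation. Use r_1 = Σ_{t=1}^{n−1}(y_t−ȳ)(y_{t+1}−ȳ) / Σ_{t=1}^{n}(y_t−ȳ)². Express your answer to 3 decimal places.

0.719

Mean ȳ = (55.4 + 57.9 + 62.0 + 64.4 + 63.3 + 69.5 + 73.1 + 77.9 + 77.0 + 82.2 + 83.9)/11 = 69.6909
Numerator Σ_{t=1}^{10}(y_t−ȳ)(y_{t+1}−ȳ) = 691.4199
Denominator Σ(y_t−ȳ)² = 962.0891
r_1 = 691.4199 / 962.0891 = 0.719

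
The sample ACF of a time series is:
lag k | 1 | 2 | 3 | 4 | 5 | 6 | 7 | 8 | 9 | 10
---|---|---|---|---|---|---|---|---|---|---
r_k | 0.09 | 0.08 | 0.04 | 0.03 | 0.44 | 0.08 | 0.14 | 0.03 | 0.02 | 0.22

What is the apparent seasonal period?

The largest autocorrelation is r_5 = 0.44, with a weaker echo at lag 10 (0.22); the remaining lags stay at or below 0.14.
The dominant spike at lag 5 indicates a seasonal period of 5.

5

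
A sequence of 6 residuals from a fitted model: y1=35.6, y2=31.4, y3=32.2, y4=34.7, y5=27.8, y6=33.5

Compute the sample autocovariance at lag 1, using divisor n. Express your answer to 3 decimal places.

Mean ȳ = (35.6 + 31.4 + 32.2 + 34.7 + 27.8 + 33.5)/6 = 32.5333
Deviations: 3.0667, -1.1333, -0.3333, 2.1667, -4.7333, 0.9667
Σ_{t=1}^{5}(y_t−ȳ)(y_{t+1}−ȳ) = -18.6511
γ_1 = -18.6511 / 6 = -3.109

-3.109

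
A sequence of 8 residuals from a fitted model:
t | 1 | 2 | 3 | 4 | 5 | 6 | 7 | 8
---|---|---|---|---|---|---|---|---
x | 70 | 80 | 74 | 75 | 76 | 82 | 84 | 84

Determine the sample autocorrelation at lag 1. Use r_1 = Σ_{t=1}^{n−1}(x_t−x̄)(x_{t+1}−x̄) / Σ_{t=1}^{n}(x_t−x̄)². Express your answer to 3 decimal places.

0.247

Mean x̄ = (70 + 80 + 74 + 75 + 76 + 82 + 84 + 84)/8 = 78.1250
Deviations from mean: -8.1250, 1.8750, -4.1250, -3.1250, -2.1250, 3.8750, 5.8750, 5.8750
Σ(x_t−x̄)(x_{t+1}−x̄) = (-15.2344) + (-7.7344) + (12.8906) + (6.6406) + (-8.2344) + (22.7656) + (34.5156) = 45.6094
Denominator Σ(x_t−x̄)² = 184.8750
r_1 = 45.6094 / 184.8750 = 0.247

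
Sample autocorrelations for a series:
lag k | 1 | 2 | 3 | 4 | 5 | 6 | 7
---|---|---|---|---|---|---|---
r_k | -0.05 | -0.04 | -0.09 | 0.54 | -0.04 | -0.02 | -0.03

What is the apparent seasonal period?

The largest autocorrelation is r_4 = 0.54; the remaining lags stay at or below -0.02.
The dominant spike at lag 4 indicates a seasonal period of 4.

4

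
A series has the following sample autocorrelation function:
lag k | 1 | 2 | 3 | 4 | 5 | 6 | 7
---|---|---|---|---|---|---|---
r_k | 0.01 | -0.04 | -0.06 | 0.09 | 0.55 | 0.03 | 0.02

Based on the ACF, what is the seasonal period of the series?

5

The largest autocorrelation is r_5 = 0.55; the remaining lags stay at or below 0.09.
The dominant spike at lag 5 indicates a seasonal period of 5.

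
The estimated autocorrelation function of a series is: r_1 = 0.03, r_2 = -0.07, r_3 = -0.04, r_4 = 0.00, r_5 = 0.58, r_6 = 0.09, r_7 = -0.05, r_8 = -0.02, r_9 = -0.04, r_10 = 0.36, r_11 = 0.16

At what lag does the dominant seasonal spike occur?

5

The largest autocorrelation is r_5 = 0.58, with a weaker echo at lag 10 (0.36); the remaining lags stay at or below 0.16.
The dominant spike at lag 5 indicates a seasonal period of 5.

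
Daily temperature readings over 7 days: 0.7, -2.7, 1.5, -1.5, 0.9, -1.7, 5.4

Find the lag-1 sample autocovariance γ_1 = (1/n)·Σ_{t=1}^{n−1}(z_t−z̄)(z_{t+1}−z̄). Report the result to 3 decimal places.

Mean z̄ = (0.7 − 2.7 + 1.5 − 1.5 + 0.9 − 1.7 + 5.4)/7 = 0.3714
Deviations: 0.3286, -3.0714, 1.1286, -1.8714, 0.5286, -2.0714, 5.0286
Σ_{t=1}^{6}(z_t−z̄)(z_{t+1}−z̄) = -19.0880
γ_1 = -19.0880 / 7 = -2.727

-2.727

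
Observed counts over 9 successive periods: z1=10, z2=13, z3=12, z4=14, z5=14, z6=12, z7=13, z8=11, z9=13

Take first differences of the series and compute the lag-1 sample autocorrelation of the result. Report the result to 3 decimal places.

-0.479

First differences Δz: 3, -1, 2, 0, -2, 1, -2, 2
Mean of differences = 0.3750
Numerator Σ(Δz_t−Δz̄)(Δz_{t+1}−Δz̄) = -12.3906
Denominator Σ(Δz_t−Δz̄)² = 25.8750
r_1(Δz) = -12.3906 / 25.8750 = -0.479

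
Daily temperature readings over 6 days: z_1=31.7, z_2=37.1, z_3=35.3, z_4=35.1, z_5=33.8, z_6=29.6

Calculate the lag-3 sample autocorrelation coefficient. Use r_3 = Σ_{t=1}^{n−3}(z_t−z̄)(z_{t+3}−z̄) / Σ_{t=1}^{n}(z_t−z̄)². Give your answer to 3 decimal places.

-0.245

Mean z̄ = (31.7 + 37.1 + 35.3 + 35.1 + 33.8 + 29.6)/6 = 33.7667
Deviations from mean: -2.0667, 3.3333, 1.5333, 1.3333, 0.0333, -4.1667
Σ(z_t−z̄)(z_{t+3}−z̄) = (-2.7556) + (0.1111) + (-6.3889) = -9.0333
Denominator Σ(z_t−z̄)² = 36.8733
r_3 = -9.0333 / 36.8733 = -0.245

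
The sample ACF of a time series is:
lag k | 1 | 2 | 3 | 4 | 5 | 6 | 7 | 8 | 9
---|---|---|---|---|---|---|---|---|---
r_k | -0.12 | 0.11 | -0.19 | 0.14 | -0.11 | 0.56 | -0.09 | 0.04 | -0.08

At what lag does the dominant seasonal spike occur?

The largest autocorrelation is r_6 = 0.56; the remaining lags stay at or below 0.14.
The dominant spike at lag 6 indicates a seasonal period of 6.

6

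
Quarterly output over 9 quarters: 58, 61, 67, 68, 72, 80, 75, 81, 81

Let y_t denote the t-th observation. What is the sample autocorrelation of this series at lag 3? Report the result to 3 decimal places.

0.131

Mean ȳ = (58 + 61 + 67 + 68 + 72 + 80 + 75 + 81 + 81)/9 = 71.4444
Σ(y_t−ȳ)(y_{t+3}−ȳ) = (46.3086) + (-5.8025) + (-38.0247) + (-12.2469) + (5.3086) + (81.7531) = 77.2963
Denominator Σ(y_t−ȳ)² = 590.2222
r_3 = 77.2963 / 590.2222 = 0.131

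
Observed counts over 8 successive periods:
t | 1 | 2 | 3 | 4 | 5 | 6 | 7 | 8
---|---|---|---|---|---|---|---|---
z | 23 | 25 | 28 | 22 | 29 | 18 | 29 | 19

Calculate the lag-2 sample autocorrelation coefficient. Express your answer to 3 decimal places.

Mean z̄ = (23 + 25 + 28 + 22 + 29 + 18 + 29 + 19)/8 = 24.1250
Deviations from mean: -1.1250, 0.8750, 3.8750, -2.1250, 4.8750, -6.1250, 4.8750, -5.1250
Numerator Σ_{t=1}^{6}(z_t−z̄)(z_{t+2}−z̄) = 80.8438
Denominator Σ(z_t−z̄)² = 132.8750
r_2 = 80.8438 / 132.8750 = 0.608

0.608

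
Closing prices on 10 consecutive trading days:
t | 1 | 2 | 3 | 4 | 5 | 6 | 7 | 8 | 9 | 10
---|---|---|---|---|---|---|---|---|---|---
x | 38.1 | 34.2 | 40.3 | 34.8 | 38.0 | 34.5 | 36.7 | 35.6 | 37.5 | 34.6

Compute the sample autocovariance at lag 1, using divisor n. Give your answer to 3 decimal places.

Mean x̄ = (38.1 + 34.2 + 40.3 + 34.8 + 38.0 + 34.5 + 36.7 + 35.6 + 37.5 + 34.6)/10 = 36.4300
Σ_{t=1}^{9}(x_t−x̄)(x_{t+1}−x̄) = -27.8429
γ_1 = -27.8429 / 10 = -2.784

-2.784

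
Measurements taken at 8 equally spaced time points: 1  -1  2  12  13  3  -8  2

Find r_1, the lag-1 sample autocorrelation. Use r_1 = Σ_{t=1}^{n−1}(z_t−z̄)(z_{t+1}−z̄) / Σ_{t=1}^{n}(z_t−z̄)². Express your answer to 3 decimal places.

0.321

Mean z̄ = (1 − 1 + 2 + 12 + 13 + 3 − 8 + 2)/8 = 3.0000
Σ(z_t−z̄)(z_{t+1}−z̄) = (8.0000) + (4.0000) + (-9.0000) + (90.0000) + (0.0000) + (0.0000) + (11.0000) = 104.0000
Denominator Σ(z_t−z̄)² = 324.0000
r_1 = 104.0000 / 324.0000 = 0.321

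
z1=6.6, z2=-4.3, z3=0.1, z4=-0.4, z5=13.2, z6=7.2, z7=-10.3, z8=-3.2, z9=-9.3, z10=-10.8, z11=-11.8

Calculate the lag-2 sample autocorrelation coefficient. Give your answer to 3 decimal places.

0.097

Mean z̄ = (6.6 − 4.3 + 0.1 − 0.4 + 13.2 + 7.2 − 10.3 − 3.2 − 9.3 − 10.8 − 11.8)/11 = -2.0909
Numerator Σ_{t=1}^{9}(z_t−z̄)(z_{t+2}−z̄) = 67.5207
Denominator Σ(z_t−z̄)² = 698.9091
r_2 = 67.5207 / 698.9091 = 0.097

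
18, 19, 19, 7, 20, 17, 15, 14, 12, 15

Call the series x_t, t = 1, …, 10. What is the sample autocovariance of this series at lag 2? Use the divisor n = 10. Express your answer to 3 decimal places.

Mean x̄ = (18 + 19 + 19 + 7 + 20 + 17 + 15 + 14 + 12 + 15)/10 = 15.6000
Σ_{t=1}^{8}(x_t−x̄)(x_{t+2}−x̄) = -19.9200
γ_2 = -19.9200 / 10 = -1.992

-1.992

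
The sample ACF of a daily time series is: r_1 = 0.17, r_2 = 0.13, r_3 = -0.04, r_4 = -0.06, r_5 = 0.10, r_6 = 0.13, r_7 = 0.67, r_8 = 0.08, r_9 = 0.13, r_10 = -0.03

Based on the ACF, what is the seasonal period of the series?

7

The largest autocorrelation is r_7 = 0.67; the remaining lags stay at or below 0.17.
The dominant spike at lag 7 indicates a seasonal period of 7.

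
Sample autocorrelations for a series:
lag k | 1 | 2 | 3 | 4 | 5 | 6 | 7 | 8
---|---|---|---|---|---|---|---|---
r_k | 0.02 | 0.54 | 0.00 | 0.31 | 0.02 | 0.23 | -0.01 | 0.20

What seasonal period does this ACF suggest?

2

The largest autocorrelation is r_2 = 0.54, with weaker echoes at lags 4 (0.31), 6 (0.23) and 8 (0.20); the remaining lags stay at or below 0.02.
The dominant spike at lag 2 indicates a seasonal period of 2.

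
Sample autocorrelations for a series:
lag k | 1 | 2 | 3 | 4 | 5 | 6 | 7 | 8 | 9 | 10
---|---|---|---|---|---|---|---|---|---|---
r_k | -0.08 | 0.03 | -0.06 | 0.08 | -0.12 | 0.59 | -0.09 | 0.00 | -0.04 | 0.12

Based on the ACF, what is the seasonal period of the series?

The largest autocorrelation is r_6 = 0.59; the remaining lags stay at or below 0.12.
The dominant spike at lag 6 indicates a seasonal period of 6.

6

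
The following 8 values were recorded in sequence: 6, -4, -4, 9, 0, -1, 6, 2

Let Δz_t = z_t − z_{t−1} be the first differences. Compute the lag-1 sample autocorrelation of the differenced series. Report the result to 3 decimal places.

First differences Δz: -10, 0, 13, -9, -1, 7, -4
Mean of differences = -0.5714
Numerator Σ(Δz_t−Δz̄)(Δz_{t+1}−Δz̄) = -137.6122
Denominator Σ(Δz_t−Δz̄)² = 413.7143
r_1(Δz) = -137.6122 / 413.7143 = -0.333

-0.333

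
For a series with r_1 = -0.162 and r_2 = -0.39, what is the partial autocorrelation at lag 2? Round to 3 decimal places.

-0.427

φ_{22} = (r_2 − r_1²) / (1 − r_1²)
r_1² = (-0.162)² = 0.026244
Numerator = -0.39 − 0.0262 = -0.4162; denominator = 1 − 0.0262 = 0.9738
φ_{22} = -0.4162 / 0.9738 = -0.427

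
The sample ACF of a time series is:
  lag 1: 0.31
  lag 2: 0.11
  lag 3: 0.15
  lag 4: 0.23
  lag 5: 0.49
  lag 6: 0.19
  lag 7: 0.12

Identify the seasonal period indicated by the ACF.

The largest autocorrelation is r_5 = 0.49; the remaining lags stay at or below 0.31. The elevated value at lag 1 (0.31), dropping to 0.11 at lag 2, reflects decaying short-term dependence rather than seasonality.
The dominant spike at lag 5 indicates a seasonal period of 5.

5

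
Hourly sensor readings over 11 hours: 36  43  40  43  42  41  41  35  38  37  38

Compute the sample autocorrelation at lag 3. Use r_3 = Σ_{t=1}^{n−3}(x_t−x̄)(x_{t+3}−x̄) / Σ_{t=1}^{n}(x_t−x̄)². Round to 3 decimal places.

Mean x̄ = (36 + 43 + 40 + 43 + 42 + 41 + 41 + 35 + 38 + 37 + 38)/11 = 39.4545
Numerator Σ_{t=1}^{8}(x_t−x̄)(x_{t+3}−x̄) = -7.8017
Denominator Σ(x_t−x̄)² = 78.7273
r_3 = -7.8017 / 78.7273 = -0.099

-0.099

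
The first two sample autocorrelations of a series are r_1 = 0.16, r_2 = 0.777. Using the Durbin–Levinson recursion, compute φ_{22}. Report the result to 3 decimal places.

φ_{22} = (r_2 − r_1²) / (1 − r_1²)
r_1² = (0.16)² = 0.0256
Numerator = 0.777 − 0.0256 = 0.7514; denominator = 1 − 0.0256 = 0.9744
φ_{22} = 0.7514 / 0.9744 = 0.771

0.771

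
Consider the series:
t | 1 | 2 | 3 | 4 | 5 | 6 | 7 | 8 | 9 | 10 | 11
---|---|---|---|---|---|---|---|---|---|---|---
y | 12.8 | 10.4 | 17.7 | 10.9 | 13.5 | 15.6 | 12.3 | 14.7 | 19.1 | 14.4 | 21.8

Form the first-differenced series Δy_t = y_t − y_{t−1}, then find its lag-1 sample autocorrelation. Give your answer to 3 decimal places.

First differences Δy: -2.4, 7.3, -6.8, 2.6, 2.1, -3.3, 2.4, 4.4, -4.7, 7.4
Mean of differences = 0.9000
Numerator Σ(Δy_t−Δȳ)(Δy_{t+1}−Δȳ) = -143.5400
Denominator Σ(Δy_t−Δȳ)² = 221.2200
r_1(Δy) = -143.5400 / 221.2200 = -0.649

-0.649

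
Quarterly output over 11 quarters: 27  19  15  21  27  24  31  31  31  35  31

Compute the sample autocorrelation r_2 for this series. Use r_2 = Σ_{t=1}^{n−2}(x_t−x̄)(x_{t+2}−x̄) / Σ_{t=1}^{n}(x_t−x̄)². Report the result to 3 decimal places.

0.300

Mean x̄ = (27 + 19 + 15 + 21 + 27 + 24 + 31 + 31 + 31 + 35 + 31)/11 = 26.5455
Numerator Σ_{t=1}^{9}(x_t−x̄)(x_{t+2}−x̄) = 113.4959
Denominator Σ(x_t−x̄)² = 378.7273
r_2 = 113.4959 / 378.7273 = 0.300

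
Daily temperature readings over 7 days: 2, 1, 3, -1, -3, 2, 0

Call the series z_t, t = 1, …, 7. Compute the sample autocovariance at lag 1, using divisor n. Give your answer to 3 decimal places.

-0.353

Mean z̄ = (2 + 1 + 3 − 1 − 3 + 2 + 0)/7 = 0.5714
Deviations: 1.4286, 0.4286, 2.4286, -1.5714, -3.5714, 1.4286, -0.5714
Σ_{t=1}^{6}(z_t−z̄)(z_{t+1}−z̄) = -2.4694
γ_1 = -2.4694 / 7 = -0.353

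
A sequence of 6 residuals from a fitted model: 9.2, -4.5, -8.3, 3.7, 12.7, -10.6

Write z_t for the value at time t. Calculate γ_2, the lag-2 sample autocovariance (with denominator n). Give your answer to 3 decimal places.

-39.370

Mean z̄ = (9.2 − 4.5 − 8.3 + 3.7 + 12.7 − 10.6)/6 = 0.3667
Deviations: 8.8333, -4.8667, -8.6667, 3.3333, 12.3333, -10.9667
Σ_{t=1}^{4}(z_t−z̄)(z_{t+2}−z̄) = -236.2222
γ_2 = -236.2222 / 6 = -39.370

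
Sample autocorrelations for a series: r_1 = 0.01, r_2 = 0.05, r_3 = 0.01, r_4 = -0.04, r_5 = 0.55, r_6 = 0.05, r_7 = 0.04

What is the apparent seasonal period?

The largest autocorrelation is r_5 = 0.55; the remaining lags stay at or below 0.05.
The dominant spike at lag 5 indicates a seasonal period of 5.

5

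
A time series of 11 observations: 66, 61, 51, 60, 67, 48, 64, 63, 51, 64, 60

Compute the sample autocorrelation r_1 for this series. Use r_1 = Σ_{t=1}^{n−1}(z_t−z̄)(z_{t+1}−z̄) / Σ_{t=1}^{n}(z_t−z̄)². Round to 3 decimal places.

-0.444

Mean z̄ = (66 + 61 + 51 + 60 + 67 + 48 + 64 + 63 + 51 + 64 + 60)/11 = 59.5455
Numerator Σ_{t=1}^{10}(z_t−z̄)(z_{t+1}−z̄) = -191.2066
Denominator Σ(z_t−z̄)² = 430.7273
r_1 = -191.2066 / 430.7273 = -0.444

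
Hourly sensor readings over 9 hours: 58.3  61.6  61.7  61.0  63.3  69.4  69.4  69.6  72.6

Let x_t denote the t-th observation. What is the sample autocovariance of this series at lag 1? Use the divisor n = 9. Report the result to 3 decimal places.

13.425

Mean x̄ = (58.3 + 61.6 + 61.7 + 61.0 + 63.3 + 69.4 + 69.4 + 69.6 + 72.6)/9 = 65.2111
Σ_{t=1}^{8}(x_t−x̄)(x_{t+1}−x̄) = 120.8243
γ_1 = 120.8243 / 9 = 13.425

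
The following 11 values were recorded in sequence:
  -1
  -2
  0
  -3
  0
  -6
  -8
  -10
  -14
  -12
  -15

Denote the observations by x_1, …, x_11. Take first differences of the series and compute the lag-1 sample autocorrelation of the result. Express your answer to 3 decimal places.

First differences Δx: -1, 2, -3, 3, -6, -2, -2, -4, 2, -3
Mean of differences = -1.4000
Numerator Σ(Δx_t−Δx̄)(Δx_{t+1}−Δx̄) = -40.9600
Denominator Σ(Δx_t−Δx̄)² = 76.4000
r_1(Δx) = -40.9600 / 76.4000 = -0.536

-0.536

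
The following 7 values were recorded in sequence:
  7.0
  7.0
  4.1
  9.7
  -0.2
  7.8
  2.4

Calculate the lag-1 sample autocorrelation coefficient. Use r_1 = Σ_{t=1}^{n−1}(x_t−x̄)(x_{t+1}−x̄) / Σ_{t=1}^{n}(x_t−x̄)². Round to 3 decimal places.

-0.698

Mean x̄ = (7.0 + 7.0 + 4.1 + 9.7 − 0.2 + 7.8 + 2.4)/7 = 5.4000
Deviations from mean: 1.6000, 1.6000, -1.3000, 4.3000, -5.6000, 2.4000, -3.0000
Σ(x_t−x̄)(x_{t+1}−x̄) = (2.5600) + (-2.0800) + (-5.5900) + (-24.0800) + (-13.4400) + (-7.2000) = -49.8300
Denominator Σ(x_t−x̄)² = 71.4200
r_1 = -49.8300 / 71.4200 = -0.698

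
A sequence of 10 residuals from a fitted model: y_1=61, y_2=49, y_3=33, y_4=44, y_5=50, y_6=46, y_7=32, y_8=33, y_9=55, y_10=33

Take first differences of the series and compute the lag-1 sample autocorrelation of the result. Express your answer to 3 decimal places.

First differences Δy: -12, -16, 11, 6, -4, -14, 1, 22, -22
Mean of differences = -3.1111
Numerator Σ(Δy_t−Δȳ)(Δy_{t+1}−Δȳ) = -353.0123
Denominator Σ(Δy_t−Δȳ)² = 1650.8889
r_1(Δy) = -353.0123 / 1650.8889 = -0.214

-0.214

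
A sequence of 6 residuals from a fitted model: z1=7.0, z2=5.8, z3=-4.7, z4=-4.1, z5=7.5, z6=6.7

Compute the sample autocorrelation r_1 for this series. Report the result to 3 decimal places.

Mean z̄ = (7.0 + 5.8 − 4.7 − 4.1 + 7.5 + 6.7)/6 = 3.0333
Deviations from mean: 3.9667, 2.7667, -7.7333, -7.1333, 4.4667, 3.6667
Numerator Σ_{t=1}^{5}(z_t−z̄)(z_{t+1}−z̄) = 29.2589
Denominator Σ(z_t−z̄)² = 167.4733
r_1 = 29.2589 / 167.4733 = 0.175

0.175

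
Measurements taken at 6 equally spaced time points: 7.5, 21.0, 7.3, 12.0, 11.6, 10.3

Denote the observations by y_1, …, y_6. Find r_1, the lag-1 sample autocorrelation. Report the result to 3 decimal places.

Mean ȳ = (7.5 + 21.0 + 7.3 + 12.0 + 11.6 + 10.3)/6 = 11.6167
Σ(y_t−ȳ)(y_{t+1}−ȳ) = (-38.6281) + (-40.5047) + (-1.6547) + (-0.0064) + (0.0219) = -80.7719
Denominator Σ(y_t−ȳ)² = 125.5083
r_1 = -80.7719 / 125.5083 = -0.644

-0.644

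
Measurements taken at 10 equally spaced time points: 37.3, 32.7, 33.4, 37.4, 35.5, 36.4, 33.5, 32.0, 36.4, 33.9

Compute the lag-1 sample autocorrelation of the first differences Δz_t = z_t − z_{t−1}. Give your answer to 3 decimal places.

-0.316

First differences Δz: -4.6, 0.7, 4.0, -1.9, 0.9, -2.9, -1.5, 4.4, -2.5
Mean of differences = -0.3778
Numerator Σ(Δz_t−Δz̄)(Δz_{t+1}−Δz̄) = -24.3349
Denominator Σ(Δz_t−Δz̄)² = 77.0556
r_1(Δz) = -24.3349 / 77.0556 = -0.316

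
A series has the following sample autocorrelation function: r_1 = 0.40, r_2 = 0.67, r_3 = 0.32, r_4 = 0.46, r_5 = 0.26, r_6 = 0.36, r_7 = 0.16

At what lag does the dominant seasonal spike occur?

2

The largest autocorrelation is r_2 = 0.67, with a weaker echo at lag 4 (0.46); the remaining lags stay at or below 0.40.
The dominant spike at lag 2 indicates a seasonal period of 2.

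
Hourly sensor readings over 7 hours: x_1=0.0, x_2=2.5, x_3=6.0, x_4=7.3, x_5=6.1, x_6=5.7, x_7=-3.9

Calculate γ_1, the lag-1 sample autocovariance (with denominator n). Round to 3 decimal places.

1.566

Mean x̄ = (0.0 + 2.5 + 6.0 + 7.3 + 6.1 + 5.7 − 3.9)/7 = 3.3857
Σ_{t=1}^{6}(x_t−x̄)(x_{t+1}−x̄) = 10.9612
γ_1 = 10.9612 / 7 = 1.566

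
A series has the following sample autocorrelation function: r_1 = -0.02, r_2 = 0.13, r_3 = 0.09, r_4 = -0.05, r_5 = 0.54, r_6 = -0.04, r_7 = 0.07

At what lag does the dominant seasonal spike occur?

5

The largest autocorrelation is r_5 = 0.54; the remaining lags stay at or below 0.13.
The dominant spike at lag 5 indicates a seasonal period of 5.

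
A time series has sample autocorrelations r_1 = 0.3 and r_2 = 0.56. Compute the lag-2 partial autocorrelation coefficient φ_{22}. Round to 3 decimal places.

0.516

φ_{22} = (r_2 − r_1²) / (1 − r_1²)
r_1² = (0.3)² = 0.09
Numerator = 0.56 − 0.0900 = 0.4700; denominator = 1 − 0.0900 = 0.9100
φ_{22} = 0.4700 / 0.9100 = 0.516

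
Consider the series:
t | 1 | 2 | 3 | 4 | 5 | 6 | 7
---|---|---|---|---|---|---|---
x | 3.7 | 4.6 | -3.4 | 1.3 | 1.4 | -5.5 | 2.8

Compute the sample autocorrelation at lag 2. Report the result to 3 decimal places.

-0.178

Mean x̄ = (3.7 + 4.6 − 3.4 + 1.3 + 1.4 − 5.5 + 2.8)/7 = 0.7000
Σ(x_t−x̄)(x_{t+2}−x̄) = (-12.3000) + (2.3400) + (-2.8700) + (-3.7200) + (1.4700) = -15.0800
Denominator Σ(x_t−x̄)² = 84.7200
r_2 = -15.0800 / 84.7200 = -0.178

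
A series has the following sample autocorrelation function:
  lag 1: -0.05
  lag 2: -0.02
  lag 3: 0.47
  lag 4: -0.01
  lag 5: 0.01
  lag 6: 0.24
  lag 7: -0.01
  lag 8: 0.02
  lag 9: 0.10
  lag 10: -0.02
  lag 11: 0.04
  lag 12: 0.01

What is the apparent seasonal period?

3

The largest autocorrelation is r_3 = 0.47, with a weaker echo at lag 6 (0.24); the remaining lags stay at or below 0.10.
The dominant spike at lag 3 indicates a seasonal period of 3.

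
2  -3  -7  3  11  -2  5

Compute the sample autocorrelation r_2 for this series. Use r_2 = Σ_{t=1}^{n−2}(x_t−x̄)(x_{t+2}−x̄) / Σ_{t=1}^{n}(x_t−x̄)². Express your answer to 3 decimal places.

-0.302

Mean x̄ = (2 − 3 − 7 + 3 + 11 − 2 + 5)/7 = 1.2857
Deviations from mean: 0.7143, -4.2857, -8.2857, 1.7143, 9.7143, -3.2857, 3.7143
Numerator Σ_{t=1}^{5}(x_t−x̄)(x_{t+2}−x̄) = -63.3061
Denominator Σ(x_t−x̄)² = 209.4286
r_2 = -63.3061 / 209.4286 = -0.302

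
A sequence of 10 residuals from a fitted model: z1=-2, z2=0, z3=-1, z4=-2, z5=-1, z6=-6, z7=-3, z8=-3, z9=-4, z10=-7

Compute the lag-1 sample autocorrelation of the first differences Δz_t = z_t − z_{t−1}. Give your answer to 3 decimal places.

First differences Δz: 2, -1, -1, 1, -5, 3, 0, -1, -3
Mean of differences = -0.5556
Numerator Σ(Δz_t−Δz̄)(Δz_{t+1}−Δz̄) = -21.5309
Denominator Σ(Δz_t−Δz̄)² = 48.2222
r_1(Δz) = -21.5309 / 48.2222 = -0.446

-0.446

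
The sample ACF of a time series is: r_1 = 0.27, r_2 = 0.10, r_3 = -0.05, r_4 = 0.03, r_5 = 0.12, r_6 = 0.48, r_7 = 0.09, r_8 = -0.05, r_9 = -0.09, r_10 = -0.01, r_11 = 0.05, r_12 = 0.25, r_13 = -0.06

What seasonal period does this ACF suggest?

The largest autocorrelation is r_6 = 0.48; the remaining lags stay at or below 0.27. The elevated value at lag 1 (0.27), dropping to 0.10 at lag 2, reflects decaying short-term dependence rather than seasonality.
The dominant spike at lag 6 indicates a seasonal period of 6.

6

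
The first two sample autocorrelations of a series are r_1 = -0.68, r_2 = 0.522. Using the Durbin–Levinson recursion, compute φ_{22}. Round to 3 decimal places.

0.111

φ_{22} = (r_2 − r_1²) / (1 − r_1²)
r_1² = (-0.68)² = 0.4624
Numerator = 0.522 − 0.4624 = 0.0596; denominator = 1 − 0.4624 = 0.5376
φ_{22} = 0.0596 / 0.5376 = 0.111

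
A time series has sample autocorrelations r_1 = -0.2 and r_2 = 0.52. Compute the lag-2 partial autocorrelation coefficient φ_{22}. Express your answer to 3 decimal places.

φ_{22} = (r_2 − r_1²) / (1 − r_1²)
r_1² = (-0.2)² = 0.04
Numerator = 0.52 − 0.0400 = 0.4800; denominator = 1 − 0.0400 = 0.9600
φ_{22} = 0.4800 / 0.9600 = 0.500

0.500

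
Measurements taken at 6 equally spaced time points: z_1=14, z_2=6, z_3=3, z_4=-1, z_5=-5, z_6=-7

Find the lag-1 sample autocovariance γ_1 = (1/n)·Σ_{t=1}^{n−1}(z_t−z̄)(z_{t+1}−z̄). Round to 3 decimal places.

21.870

Mean z̄ = (14 + 6 + 3 − 1 − 5 − 7)/6 = 1.6667
Deviations: 12.3333, 4.3333, 1.3333, -2.6667, -6.6667, -8.6667
Σ_{t=1}^{5}(z_t−z̄)(z_{t+1}−z̄) = 131.2222
γ_1 = 131.2222 / 6 = 21.870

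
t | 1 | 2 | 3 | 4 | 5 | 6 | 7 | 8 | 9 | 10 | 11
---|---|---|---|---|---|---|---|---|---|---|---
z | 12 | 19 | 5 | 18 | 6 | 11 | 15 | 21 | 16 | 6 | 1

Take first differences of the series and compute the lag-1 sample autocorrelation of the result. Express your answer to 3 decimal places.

First differences Δz: 7, -14, 13, -12, 5, 4, 6, -5, -10, -5
Mean of differences = -1.1000
Numerator Σ(Δz_t−Δz̄)(Δz_{t+1}−Δz̄) = -397.5100
Denominator Σ(Δz_t−Δz̄)² = 772.9000
r_1(Δz) = -397.5100 / 772.9000 = -0.514

-0.514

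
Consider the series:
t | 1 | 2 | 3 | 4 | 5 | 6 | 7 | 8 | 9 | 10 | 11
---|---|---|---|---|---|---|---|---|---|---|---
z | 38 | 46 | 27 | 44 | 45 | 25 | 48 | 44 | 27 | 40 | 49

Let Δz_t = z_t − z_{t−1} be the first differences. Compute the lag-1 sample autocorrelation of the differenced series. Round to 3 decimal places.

First differences Δz: 8, -19, 17, 1, -20, 23, -4, -17, 13, 9
Mean of differences = 1.1000
Numerator Σ(Δz_t−Δz̄)(Δz_{t+1}−Δz̄) = -1060.6100
Denominator Σ(Δz_t−Δz̄)² = 2186.9000
r_1(Δz) = -1060.6100 / 2186.9000 = -0.485

-0.485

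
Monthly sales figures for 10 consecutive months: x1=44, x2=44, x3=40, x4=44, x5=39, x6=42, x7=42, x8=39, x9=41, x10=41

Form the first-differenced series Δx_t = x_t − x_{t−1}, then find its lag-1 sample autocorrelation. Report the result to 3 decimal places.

-0.745

First differences Δx: 0, -4, 4, -5, 3, 0, -3, 2, 0
Mean of differences = -0.3333
Numerator Σ(Δx_t−Δx̄)(Δx_{t+1}−Δx̄) = -58.1111
Denominator Σ(Δx_t−Δx̄)² = 78.0000
r_1(Δx) = -58.1111 / 78.0000 = -0.745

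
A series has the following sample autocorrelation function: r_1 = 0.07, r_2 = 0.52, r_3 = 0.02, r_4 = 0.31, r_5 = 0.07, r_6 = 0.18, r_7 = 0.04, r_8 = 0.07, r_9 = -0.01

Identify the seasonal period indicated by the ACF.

The largest autocorrelation is r_2 = 0.52, with weaker echoes at lags 4 (0.31) and 6 (0.18); the remaining lags stay at or below 0.07.
The dominant spike at lag 2 indicates a seasonal period of 2.

2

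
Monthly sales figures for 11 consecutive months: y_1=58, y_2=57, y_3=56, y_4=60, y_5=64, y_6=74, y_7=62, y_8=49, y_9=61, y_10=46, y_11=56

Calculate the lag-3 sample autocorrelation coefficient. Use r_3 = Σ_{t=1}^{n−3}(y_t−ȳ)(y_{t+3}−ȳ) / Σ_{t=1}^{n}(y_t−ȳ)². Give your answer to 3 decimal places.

-0.136

Mean ȳ = (58 + 57 + 56 + 60 + 64 + 74 + 62 + 49 + 61 + 46 + 56)/11 = 58.4545
Numerator Σ_{t=1}^{8}(y_t−ȳ)(y_{t+3}−ȳ) = -75.2562
Denominator Σ(y_t−ȳ)² = 552.7273
r_3 = -75.2562 / 552.7273 = -0.136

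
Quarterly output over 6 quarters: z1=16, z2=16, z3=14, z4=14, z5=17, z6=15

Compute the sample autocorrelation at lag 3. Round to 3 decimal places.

Mean z̄ = (16 + 16 + 14 + 14 + 17 + 15)/6 = 15.3333
Deviations from mean: 0.6667, 0.6667, -1.3333, -1.3333, 1.6667, -0.3333
Σ(z_t−z̄)(z_{t+3}−z̄) = (-0.8889) + (1.1111) + (0.4444) = 0.6667
Denominator Σ(z_t−z̄)² = 7.3333
r_3 = 0.6667 / 7.3333 = 0.091

0.091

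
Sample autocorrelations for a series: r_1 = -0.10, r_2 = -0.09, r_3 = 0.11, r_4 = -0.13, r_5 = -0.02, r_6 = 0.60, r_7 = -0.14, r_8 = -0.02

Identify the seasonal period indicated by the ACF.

The largest autocorrelation is r_6 = 0.60; the remaining lags stay at or below 0.11.
The dominant spike at lag 6 indicates a seasonal period of 6.

6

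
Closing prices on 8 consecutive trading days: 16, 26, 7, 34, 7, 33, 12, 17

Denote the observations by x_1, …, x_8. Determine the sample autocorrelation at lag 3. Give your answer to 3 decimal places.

-0.461

Mean x̄ = (16 + 26 + 7 + 34 + 7 + 33 + 12 + 17)/8 = 19.0000
Deviations from mean: -3.0000, 7.0000, -12.0000, 15.0000, -12.0000, 14.0000, -7.0000, -2.0000
Σ(x_t−x̄)(x_{t+3}−x̄) = (-45.0000) + (-84.0000) + (-168.0000) + (-105.0000) + (24.0000) = -378.0000
Denominator Σ(x_t−x̄)² = 820.0000
r_3 = -378.0000 / 820.0000 = -0.461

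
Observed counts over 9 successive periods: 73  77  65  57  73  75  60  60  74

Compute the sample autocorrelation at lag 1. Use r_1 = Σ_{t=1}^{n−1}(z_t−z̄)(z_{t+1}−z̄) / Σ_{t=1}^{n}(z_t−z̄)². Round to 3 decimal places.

Mean z̄ = (73 + 77 + 65 + 57 + 73 + 75 + 60 + 60 + 74)/9 = 68.2222
Numerator Σ_{t=1}^{8}(z_t−z̄)(z_{t+1}−z̄) = -7.0494
Denominator Σ(z_t−z̄)² = 473.5556
r_1 = -7.0494 / 473.5556 = -0.015

-0.015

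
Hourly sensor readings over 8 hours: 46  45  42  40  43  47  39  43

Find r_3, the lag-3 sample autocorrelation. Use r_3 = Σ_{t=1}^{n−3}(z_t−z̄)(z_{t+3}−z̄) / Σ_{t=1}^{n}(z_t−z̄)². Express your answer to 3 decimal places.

-0.012

Mean z̄ = (46 + 45 + 42 + 40 + 43 + 47 + 39 + 43)/8 = 43.1250
Deviations from mean: 2.8750, 1.8750, -1.1250, -3.1250, -0.1250, 3.8750, -4.1250, -0.1250
Numerator Σ_{t=1}^{5}(z_t−z̄)(z_{t+3}−z̄) = -0.6719
Denominator Σ(z_t−z̄)² = 54.8750
r_3 = -0.6719 / 54.8750 = -0.012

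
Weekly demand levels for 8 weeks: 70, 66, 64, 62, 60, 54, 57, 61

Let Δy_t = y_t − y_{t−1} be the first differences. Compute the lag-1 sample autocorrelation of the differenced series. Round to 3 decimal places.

0.113

First differences Δy: -4, -2, -2, -2, -6, 3, 4
Mean of differences = -1.2857
Numerator Σ(Δy_t−Δȳ)(Δy_{t+1}−Δȳ) = 8.7755
Denominator Σ(Δy_t−Δȳ)² = 77.4286
r_1(Δy) = 8.7755 / 77.4286 = 0.113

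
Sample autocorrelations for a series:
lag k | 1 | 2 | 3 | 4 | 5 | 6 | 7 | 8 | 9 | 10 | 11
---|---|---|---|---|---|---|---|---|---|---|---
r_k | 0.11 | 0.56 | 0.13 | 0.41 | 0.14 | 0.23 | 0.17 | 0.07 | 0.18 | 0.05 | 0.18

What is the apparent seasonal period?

2

The largest autocorrelation is r_2 = 0.56, with weaker echoes at lags 4 (0.41) and 6 (0.23); the remaining lags stay at or below 0.18.
The dominant spike at lag 2 indicates a seasonal period of 2.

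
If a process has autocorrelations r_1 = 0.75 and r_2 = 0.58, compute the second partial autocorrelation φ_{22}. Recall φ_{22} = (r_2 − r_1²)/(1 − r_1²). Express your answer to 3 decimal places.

φ_{22} = (r_2 − r_1²) / (1 − r_1²)
r_1² = (0.75)² = 0.5625
Numerator = 0.58 − 0.5625 = 0.0175; denominator = 1 − 0.5625 = 0.4375
φ_{22} = 0.0175 / 0.4375 = 0.040

0.040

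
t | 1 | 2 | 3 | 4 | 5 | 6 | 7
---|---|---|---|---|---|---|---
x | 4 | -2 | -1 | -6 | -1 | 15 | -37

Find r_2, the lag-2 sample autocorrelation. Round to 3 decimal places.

Mean x̄ = (4 − 2 − 1 − 6 − 1 + 15 − 37)/7 = -4.0000
Numerator Σ_{t=1}^{5}(x_t−x̄)(x_{t+2}−x̄) = -108.0000
Denominator Σ(x_t−x̄)² = 1540.0000
r_2 = -108.0000 / 1540.0000 = -0.070

-0.070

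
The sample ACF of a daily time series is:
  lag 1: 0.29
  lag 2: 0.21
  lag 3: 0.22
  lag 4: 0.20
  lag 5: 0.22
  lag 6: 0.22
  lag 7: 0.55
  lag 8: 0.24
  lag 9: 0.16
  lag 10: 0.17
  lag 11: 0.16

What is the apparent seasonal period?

7

The largest autocorrelation is r_7 = 0.55; the remaining lags stay at or below 0.29. The elevated value at lag 1 (0.29), dropping to 0.21 at lag 2, reflects decaying short-term dependence rather than seasonality.
The dominant spike at lag 7 indicates a seasonal period of 7.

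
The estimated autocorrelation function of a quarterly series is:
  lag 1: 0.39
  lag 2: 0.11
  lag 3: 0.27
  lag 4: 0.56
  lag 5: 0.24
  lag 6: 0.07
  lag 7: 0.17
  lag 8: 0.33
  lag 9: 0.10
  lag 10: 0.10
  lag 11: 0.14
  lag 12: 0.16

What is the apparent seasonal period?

The largest autocorrelation is r_4 = 0.56; the remaining lags stay at or below 0.39. The elevated value at lag 1 (0.39), dropping to 0.11 at lag 2, reflects decaying short-term dependence rather than seasonality.
The dominant spike at lag 4 indicates a seasonal period of 4.

4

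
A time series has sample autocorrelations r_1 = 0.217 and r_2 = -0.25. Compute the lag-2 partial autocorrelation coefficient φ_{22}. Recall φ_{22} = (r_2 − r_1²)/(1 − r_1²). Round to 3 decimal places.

φ_{22} = (r_2 − r_1²) / (1 − r_1²)
r_1² = (0.217)² = 0.047089
Numerator = -0.25 − 0.0471 = -0.2971; denominator = 1 − 0.0471 = 0.9529
φ_{22} = -0.2971 / 0.9529 = -0.312

-0.312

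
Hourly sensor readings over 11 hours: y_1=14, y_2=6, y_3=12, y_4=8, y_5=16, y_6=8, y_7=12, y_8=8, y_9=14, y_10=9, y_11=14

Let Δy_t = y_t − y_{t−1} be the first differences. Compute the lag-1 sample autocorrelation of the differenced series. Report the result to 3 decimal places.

-0.815

First differences Δy: -8, 6, -4, 8, -8, 4, -4, 6, -5, 5
Mean of differences = 0.0000
Numerator Σ(Δy_t−Δȳ)(Δy_{t+1}−Δȳ) = -295.0000
Denominator Σ(Δy_t−Δȳ)² = 362.0000
r_1(Δy) = -295.0000 / 362.0000 = -0.815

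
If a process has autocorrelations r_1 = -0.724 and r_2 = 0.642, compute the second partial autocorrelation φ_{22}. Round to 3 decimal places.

0.248

φ_{22} = (r_2 − r_1²) / (1 − r_1²)
r_1² = (-0.724)² = 0.524176
Numerator = 0.642 − 0.5242 = 0.1178; denominator = 1 − 0.5242 = 0.4758
φ_{22} = 0.1178 / 0.4758 = 0.248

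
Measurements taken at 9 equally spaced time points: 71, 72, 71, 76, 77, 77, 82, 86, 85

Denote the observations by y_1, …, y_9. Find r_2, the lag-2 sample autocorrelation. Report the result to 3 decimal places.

0.306

Mean ȳ = (71 + 72 + 71 + 76 + 77 + 77 + 82 + 86 + 85)/9 = 77.4444
Σ(y_t−ȳ)(y_{t+2}−ȳ) = (41.5309) + (7.8642) + (2.8642) + (0.6420) + (-2.0247) + (-3.8025) + (34.4198) = 81.4938
Denominator Σ(y_t−ȳ)² = 266.2222
r_2 = 81.4938 / 266.2222 = 0.306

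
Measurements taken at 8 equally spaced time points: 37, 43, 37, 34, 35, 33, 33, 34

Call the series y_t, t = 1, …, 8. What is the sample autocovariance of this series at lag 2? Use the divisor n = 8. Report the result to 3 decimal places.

-0.047

Mean ȳ = (37 + 43 + 37 + 34 + 35 + 33 + 33 + 34)/8 = 35.7500
Σ_{t=1}^{6}(y_t−ȳ)(y_{t+2}−ȳ) = -0.3750
γ_2 = -0.3750 / 8 = -0.047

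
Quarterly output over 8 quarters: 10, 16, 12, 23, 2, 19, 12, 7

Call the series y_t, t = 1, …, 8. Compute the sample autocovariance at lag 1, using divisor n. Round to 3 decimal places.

-24.486

Mean ȳ = (10 + 16 + 12 + 23 + 2 + 19 + 12 + 7)/8 = 12.6250
Deviations: -2.6250, 3.3750, -0.6250, 10.3750, -10.6250, 6.3750, -0.6250, -5.6250
Σ_{t=1}^{7}(y_t−ȳ)(y_{t+1}−ȳ) = -195.8906
γ_1 = -195.8906 / 8 = -24.486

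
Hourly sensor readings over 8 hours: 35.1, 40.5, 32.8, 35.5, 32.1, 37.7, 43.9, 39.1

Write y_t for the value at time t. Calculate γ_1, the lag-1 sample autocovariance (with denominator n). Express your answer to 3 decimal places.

1.017

Mean ȳ = (35.1 + 40.5 + 32.8 + 35.5 + 32.1 + 37.7 + 43.9 + 39.1)/8 = 37.0875
Σ_{t=1}^{7}(y_t−ȳ)(y_{t+1}−ȳ) = 8.1386
γ_1 = 8.1386 / 8 = 1.017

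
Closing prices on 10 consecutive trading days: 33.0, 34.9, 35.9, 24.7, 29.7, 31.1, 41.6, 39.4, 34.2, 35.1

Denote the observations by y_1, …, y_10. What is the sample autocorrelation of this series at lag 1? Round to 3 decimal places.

0.270

Mean ȳ = (33.0 + 34.9 + 35.9 + 24.7 + 29.7 + 31.1 + 41.6 + 39.4 + 34.2 + 35.1)/10 = 33.9600
Numerator Σ_{t=1}^{9}(y_t−ȳ)(y_{t+1}−ȳ) = 55.8784
Denominator Σ(y_t−ȳ)² = 206.9640
r_1 = 55.8784 / 206.9640 = 0.270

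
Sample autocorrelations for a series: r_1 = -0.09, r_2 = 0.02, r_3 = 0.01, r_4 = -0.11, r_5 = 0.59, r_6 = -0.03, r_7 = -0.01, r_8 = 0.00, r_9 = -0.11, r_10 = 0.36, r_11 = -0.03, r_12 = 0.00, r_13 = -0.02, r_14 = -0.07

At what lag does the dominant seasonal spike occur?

The largest autocorrelation is r_5 = 0.59, with a weaker echo at lag 10 (0.36); the remaining lags stay at or below 0.02.
The dominant spike at lag 5 indicates a seasonal period of 5.

5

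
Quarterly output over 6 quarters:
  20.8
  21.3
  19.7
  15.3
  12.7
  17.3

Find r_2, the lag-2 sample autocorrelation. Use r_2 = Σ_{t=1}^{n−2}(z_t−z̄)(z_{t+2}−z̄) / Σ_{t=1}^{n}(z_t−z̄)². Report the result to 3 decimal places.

Mean z̄ = (20.8 + 21.3 + 19.7 + 15.3 + 12.7 + 17.3)/6 = 17.8500
Σ(z_t−z̄)(z_{t+2}−z̄) = (5.4575) + (-8.7975) + (-9.5275) + (1.4025) = -11.4650
Denominator Σ(z_t−z̄)² = 57.3550
r_2 = -11.4650 / 57.3550 = -0.200

-0.200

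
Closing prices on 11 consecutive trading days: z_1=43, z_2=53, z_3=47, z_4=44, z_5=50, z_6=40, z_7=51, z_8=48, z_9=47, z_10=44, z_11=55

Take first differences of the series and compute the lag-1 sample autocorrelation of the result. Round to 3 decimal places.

First differences Δz: 10, -6, -3, 6, -10, 11, -3, -1, -3, 11
Mean of differences = 1.2000
Numerator Σ(Δz_t−Δz̄)(Δz_{t+1}−Δz̄) = -280.6400
Denominator Σ(Δz_t−Δz̄)² = 527.6000
r_1(Δz) = -280.6400 / 527.6000 = -0.532

-0.532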